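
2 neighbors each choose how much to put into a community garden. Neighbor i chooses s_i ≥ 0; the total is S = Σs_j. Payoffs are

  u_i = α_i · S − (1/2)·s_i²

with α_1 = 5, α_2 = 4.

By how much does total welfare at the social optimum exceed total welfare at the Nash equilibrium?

Neighbor i's FOC: ∂u_i/∂s_i = α_i − s_i = 0, so s_i* = α_i.
NE contributions = (5, 4); S = 9.
W^NE = (Σα)·S − ½Σα_i² = 9² − ½·41 = 60.5.
Planner sets s_i = Σα_j = 9 for every i, so S^SO = 2·9 = 18.
W^SO = (Σα)·S^SO − ½·2·(Σα)² = (2/2)·9² = 81.
Deadweight loss = W^SO − W^NE = 20.5.

20.5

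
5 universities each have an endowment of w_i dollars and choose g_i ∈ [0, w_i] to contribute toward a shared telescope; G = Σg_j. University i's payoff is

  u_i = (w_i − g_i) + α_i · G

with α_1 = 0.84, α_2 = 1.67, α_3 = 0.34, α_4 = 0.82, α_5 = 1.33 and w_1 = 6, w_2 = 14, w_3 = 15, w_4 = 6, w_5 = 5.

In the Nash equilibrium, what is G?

∂u_i/∂g_i = α_i − 1, so university i contributes w_i if α_i > 1, else 0.
α_i > 1 for i ∈ {2, 5}; NE contributions (0, 14, 0, 0, 5), G = 19.

19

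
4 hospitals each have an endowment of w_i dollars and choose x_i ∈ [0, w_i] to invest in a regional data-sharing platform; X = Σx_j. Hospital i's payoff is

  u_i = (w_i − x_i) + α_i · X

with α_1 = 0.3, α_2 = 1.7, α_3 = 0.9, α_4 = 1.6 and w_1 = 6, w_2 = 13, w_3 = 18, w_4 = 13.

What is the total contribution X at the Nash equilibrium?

26

∂u_i/∂x_i = α_i − 1, so hospital i contributes w_i if α_i > 1, else 0.
α_i > 1 for i ∈ {2, 4}; NE contributions (0, 13, 0, 13), X = 26.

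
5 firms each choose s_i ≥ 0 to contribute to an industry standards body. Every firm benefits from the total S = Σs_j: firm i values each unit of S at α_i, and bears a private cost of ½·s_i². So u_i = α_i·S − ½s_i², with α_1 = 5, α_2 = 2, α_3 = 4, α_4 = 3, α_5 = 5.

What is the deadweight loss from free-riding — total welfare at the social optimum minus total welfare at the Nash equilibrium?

Firm i's FOC: ∂u_i/∂s_i = α_i − s_i = 0, so s_i* = α_i.
NE contributions = (5, 2, 4, 3, 5); S = 19.
W^NE = (Σα)·S − ½Σα_i² = 19² − ½·79 = 321.5.
Planner sets s_i = Σα_j = 19 for every i, so S^SO = 5·19 = 95.
W^SO = (Σα)·S^SO − ½·5·(Σα)² = (5/2)·19² = 902.5.
Deadweight loss = W^SO − W^NE = 581.

581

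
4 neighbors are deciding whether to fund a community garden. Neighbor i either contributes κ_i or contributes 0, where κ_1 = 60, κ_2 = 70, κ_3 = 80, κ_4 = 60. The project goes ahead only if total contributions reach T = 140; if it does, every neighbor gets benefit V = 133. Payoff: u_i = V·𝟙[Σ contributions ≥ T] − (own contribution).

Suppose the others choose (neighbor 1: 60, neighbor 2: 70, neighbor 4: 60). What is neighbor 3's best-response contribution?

Others' total = 190 ≥ 140; contributing adds cost 80 for no extra benefit.
Best response: 0.

0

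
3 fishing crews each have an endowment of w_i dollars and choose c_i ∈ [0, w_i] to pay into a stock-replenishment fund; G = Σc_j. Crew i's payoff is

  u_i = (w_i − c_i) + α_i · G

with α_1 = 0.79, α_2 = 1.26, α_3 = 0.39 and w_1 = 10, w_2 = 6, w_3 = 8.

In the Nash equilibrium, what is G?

∂u_i/∂c_i = α_i − 1, so crew i contributes w_i if α_i > 1, else 0.
α_i > 1 for i ∈ {2}; NE contributions (0, 6, 0), G = 6.

6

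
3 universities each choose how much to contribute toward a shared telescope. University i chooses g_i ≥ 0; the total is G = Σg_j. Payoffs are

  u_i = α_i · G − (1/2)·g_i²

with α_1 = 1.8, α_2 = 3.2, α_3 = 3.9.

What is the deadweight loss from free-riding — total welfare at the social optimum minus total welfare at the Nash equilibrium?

University i's FOC: ∂u_i/∂g_i = α_i − g_i = 0, so g_i* = α_i.
NE contributions = (1.8, 3.2, 3.9); G = 8.9.
W^NE = (Σα)·G − ½Σα_i² = 8.9² − ½·28.69 = 64.865.
Planner sets g_i = Σα_j = 8.9 for every i, so G^SO = 3·8.9 = 26.7.
W^SO = (Σα)·G^SO − ½·3·(Σα)² = (3/2)·8.9² = 118.815.
Deadweight loss = W^SO − W^NE = 53.95.

53.95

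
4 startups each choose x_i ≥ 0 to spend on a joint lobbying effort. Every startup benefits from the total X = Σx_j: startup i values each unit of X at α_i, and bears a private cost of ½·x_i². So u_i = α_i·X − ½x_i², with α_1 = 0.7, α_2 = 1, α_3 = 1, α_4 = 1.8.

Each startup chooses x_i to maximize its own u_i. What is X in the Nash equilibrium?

Startup i's FOC: ∂u_i/∂x_i = α_i − x_i = 0, so x_i* = α_i.
NE contributions = (0.7, 1, 1, 1.8); X = 4.5.

4.5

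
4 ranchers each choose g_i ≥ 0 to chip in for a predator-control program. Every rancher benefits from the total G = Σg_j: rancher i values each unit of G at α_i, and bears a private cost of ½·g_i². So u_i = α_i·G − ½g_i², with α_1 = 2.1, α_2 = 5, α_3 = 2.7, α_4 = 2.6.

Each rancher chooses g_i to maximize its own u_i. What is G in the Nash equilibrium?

12.4

Rancher i's FOC: ∂u_i/∂g_i = α_i − g_i = 0, so g_i* = α_i.
NE contributions = (2.1, 5, 2.7, 2.6); G = 12.4.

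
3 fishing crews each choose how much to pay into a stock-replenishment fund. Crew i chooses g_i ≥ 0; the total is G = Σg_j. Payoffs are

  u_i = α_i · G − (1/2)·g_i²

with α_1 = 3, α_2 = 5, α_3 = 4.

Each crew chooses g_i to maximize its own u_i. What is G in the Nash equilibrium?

Crew i's FOC: ∂u_i/∂g_i = α_i − g_i = 0, so g_i* = α_i.
NE contributions = (3, 5, 4); G = 12.

12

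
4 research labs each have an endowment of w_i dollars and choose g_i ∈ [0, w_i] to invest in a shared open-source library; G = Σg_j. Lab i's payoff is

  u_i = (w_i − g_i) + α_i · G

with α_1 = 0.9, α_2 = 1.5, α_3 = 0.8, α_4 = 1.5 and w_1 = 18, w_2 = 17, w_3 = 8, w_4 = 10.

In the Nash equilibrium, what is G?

∂u_i/∂g_i = α_i − 1, so lab i contributes w_i if α_i > 1, else 0.
α_i > 1 for i ∈ {2, 4}; NE contributions (0, 17, 0, 10), G = 27.

27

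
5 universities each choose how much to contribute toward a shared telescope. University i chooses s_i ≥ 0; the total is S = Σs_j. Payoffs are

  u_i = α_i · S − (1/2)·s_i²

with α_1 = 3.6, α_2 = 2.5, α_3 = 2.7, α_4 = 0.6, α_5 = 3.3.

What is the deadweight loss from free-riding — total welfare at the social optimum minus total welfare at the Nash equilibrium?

University i's FOC: ∂u_i/∂s_i = α_i − s_i = 0, so s_i* = α_i.
NE contributions = (3.6, 2.5, 2.7, 0.6, 3.3); S = 12.7.
W^NE = (Σα)·S − ½Σα_i² = 12.7² − ½·37.75 = 142.415.
Planner sets s_i = Σα_j = 12.7 for every i, so S^SO = 5·12.7 = 63.5.
W^SO = (Σα)·S^SO − ½·5·(Σα)² = (5/2)·12.7² = 403.225.
Deadweight loss = W^SO − W^NE = 260.81.

260.81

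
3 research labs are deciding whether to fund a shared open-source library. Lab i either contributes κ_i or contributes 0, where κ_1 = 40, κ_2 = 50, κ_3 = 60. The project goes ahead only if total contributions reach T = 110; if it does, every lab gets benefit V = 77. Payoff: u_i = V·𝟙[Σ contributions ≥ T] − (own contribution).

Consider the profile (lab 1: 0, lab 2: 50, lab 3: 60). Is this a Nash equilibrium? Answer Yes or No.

Total = 110 ≥ 110: provided.
Lab 1 (pledges 0, payoff 77): pledging 40 → total 150, payoff 37. No gain.
Lab 2 (pledges 50, payoff 27): dropping to 0 → total 60, payoff 0. No gain.
Lab 3 (pledges 60, payoff 17): dropping to 0 → total 50, payoff 0. No gain.

Yes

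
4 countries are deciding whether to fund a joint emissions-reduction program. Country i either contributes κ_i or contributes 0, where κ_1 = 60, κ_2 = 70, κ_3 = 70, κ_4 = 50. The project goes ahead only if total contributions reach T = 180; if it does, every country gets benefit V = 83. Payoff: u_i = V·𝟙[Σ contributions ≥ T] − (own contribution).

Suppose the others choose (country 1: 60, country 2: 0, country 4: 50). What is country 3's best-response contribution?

70

Others' total = 110. Contributing 70 brings total to 180 ≥ 180: gain V − κ_3 = 13.
Best response: 70.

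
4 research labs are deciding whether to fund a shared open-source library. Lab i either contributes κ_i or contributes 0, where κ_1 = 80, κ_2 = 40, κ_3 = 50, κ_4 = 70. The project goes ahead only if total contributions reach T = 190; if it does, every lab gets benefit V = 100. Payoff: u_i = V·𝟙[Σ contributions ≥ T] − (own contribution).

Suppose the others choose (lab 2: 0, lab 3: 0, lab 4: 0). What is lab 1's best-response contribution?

0

Others' total = 0. Even contributing 80 gives 80 < 190: no benefit either way.
Best response: 0.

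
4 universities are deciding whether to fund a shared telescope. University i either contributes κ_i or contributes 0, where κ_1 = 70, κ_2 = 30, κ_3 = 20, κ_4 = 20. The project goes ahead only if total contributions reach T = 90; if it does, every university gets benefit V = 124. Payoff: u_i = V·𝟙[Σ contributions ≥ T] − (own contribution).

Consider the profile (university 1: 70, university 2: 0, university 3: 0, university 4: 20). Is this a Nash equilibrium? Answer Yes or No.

Total = 90 ≥ 90: provided.
University 1 (pledges 70, payoff 54): dropping to 0 → total 20, payoff 0. No gain.
University 2 (pledges 0, payoff 124): pledging 30 → total 120, payoff 94. No gain.
University 3 (pledges 0, payoff 124): pledging 20 → total 110, payoff 104. No gain.
University 4 (pledges 20, payoff 104): dropping to 0 → total 70, payoff 0. No gain.

Yes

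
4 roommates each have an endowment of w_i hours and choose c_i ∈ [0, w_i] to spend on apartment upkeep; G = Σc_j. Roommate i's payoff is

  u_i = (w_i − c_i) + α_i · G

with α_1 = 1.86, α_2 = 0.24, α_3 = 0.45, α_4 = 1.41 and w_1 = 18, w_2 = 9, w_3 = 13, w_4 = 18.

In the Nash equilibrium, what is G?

∂u_i/∂c_i = α_i − 1, so roommate i contributes w_i if α_i > 1, else 0.
α_i > 1 for i ∈ {1, 4}; NE contributions (18, 0, 0, 18), G = 36.

36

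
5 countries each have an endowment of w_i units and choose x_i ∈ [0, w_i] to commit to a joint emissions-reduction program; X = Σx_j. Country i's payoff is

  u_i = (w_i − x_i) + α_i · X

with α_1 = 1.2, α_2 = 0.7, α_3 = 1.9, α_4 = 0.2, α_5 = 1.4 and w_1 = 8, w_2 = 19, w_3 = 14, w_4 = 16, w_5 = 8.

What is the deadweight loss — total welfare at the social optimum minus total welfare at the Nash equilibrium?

154

∂u_i/∂x_i = α_i − 1, so country i contributes w_i if α_i > 1, else 0.
α_i > 1 for i ∈ {1, 3, 5}; NE contributions (8, 0, 14, 0, 8), X = 30.
W^NE = Σw_i − X^NE + (Σα_i)·X^NE = 65 + 4.4·30 = 197.
Planner: ∂(Σu_j)/∂x_i = Σα_j − 1 = 4.4 > 0, so everyone contributes w_i; X^SO = 65, W^SO = 65 + 4.4·65 = 351.
Deadweight loss = 154.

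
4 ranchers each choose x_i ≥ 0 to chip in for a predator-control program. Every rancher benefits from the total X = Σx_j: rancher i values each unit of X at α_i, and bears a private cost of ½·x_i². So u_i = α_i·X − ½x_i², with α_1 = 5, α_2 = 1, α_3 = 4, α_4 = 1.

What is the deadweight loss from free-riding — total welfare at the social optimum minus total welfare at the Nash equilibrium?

Rancher i's FOC: ∂u_i/∂x_i = α_i − x_i = 0, so x_i* = α_i.
NE contributions = (5, 1, 4, 1); X = 11.
W^NE = (Σα)·X − ½Σα_i² = 11² − ½·43 = 99.5.
Planner sets x_i = Σα_j = 11 for every i, so X^SO = 4·11 = 44.
W^SO = (Σα)·X^SO − ½·4·(Σα)² = (4/2)·11² = 242.
Deadweight loss = W^SO − W^NE = 142.5.

142.5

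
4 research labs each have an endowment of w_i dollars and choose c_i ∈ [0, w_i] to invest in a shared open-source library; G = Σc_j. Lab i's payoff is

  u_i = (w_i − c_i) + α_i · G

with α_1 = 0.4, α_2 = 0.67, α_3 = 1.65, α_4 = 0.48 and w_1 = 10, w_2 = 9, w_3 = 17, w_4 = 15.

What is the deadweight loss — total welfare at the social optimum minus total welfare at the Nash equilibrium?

∂u_i/∂c_i = α_i − 1, so lab i contributes w_i if α_i > 1, else 0.
α_i > 1 for i ∈ {3}; NE contributions (0, 0, 17, 0), G = 17.
W^NE = Σw_i − G^NE + (Σα_i)·G^NE = 51 + 2.2·17 = 88.4.
Planner: ∂(Σu_j)/∂c_i = Σα_j − 1 = 2.2 > 0, so everyone contributes w_i; G^SO = 51, W^SO = 51 + 2.2·51 = 163.2.
Deadweight loss = 74.8.

74.8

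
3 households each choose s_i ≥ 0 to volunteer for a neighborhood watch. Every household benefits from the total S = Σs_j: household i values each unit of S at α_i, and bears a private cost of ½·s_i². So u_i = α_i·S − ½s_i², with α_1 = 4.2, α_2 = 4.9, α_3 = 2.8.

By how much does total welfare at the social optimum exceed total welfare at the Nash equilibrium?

Household i's FOC: ∂u_i/∂s_i = α_i − s_i = 0, so s_i* = α_i.
NE contributions = (4.2, 4.9, 2.8); S = 11.9.
W^NE = (Σα)·S − ½Σα_i² = 11.9² − ½·49.49 = 116.865.
Planner sets s_i = Σα_j = 11.9 for every i, so S^SO = 3·11.9 = 35.7.
W^SO = (Σα)·S^SO − ½·3·(Σα)² = (3/2)·11.9² = 212.415.
Deadweight loss = W^SO − W^NE = 95.55.

95.55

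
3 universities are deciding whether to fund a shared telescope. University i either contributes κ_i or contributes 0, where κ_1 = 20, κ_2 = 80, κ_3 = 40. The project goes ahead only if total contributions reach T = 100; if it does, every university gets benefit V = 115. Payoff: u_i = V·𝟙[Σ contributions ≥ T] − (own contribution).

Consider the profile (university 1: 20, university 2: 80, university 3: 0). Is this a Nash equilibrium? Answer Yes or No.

Total = 100 ≥ 100: provided.
University 1 (pledges 20, payoff 95): dropping to 0 → total 80, payoff 0. No gain.
University 2 (pledges 80, payoff 35): dropping to 0 → total 20, payoff 0. No gain.
University 3 (pledges 0, payoff 115): pledging 40 → total 140, payoff 75. No gain.

Yes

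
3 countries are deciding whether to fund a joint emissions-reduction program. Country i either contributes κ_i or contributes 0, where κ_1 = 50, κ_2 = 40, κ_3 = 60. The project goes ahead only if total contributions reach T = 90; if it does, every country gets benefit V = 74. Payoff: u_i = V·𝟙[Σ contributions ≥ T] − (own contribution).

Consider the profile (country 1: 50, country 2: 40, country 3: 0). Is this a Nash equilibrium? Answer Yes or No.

Total = 90 ≥ 90: provided.
Country 1 (pledges 50, payoff 24): dropping to 0 → total 40, payoff 0. No gain.
Country 2 (pledges 40, payoff 34): dropping to 0 → total 50, payoff 0. No gain.
Country 3 (pledges 0, payoff 74): pledging 60 → total 150, payoff 14. No gain.

Yes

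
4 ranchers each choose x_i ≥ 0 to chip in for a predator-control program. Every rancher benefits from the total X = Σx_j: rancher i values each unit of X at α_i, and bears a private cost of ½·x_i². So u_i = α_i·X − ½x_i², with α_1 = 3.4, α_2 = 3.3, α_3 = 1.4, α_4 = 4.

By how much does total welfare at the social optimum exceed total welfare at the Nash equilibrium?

Rancher i's FOC: ∂u_i/∂x_i = α_i − x_i = 0, so x_i* = α_i.
NE contributions = (3.4, 3.3, 1.4, 4); X = 12.1.
W^NE = (Σα)·X − ½Σα_i² = 12.1² − ½·40.41 = 126.205.
Planner sets x_i = Σα_j = 12.1 for every i, so X^SO = 4·12.1 = 48.4.
W^SO = (Σα)·X^SO − ½·4·(Σα)² = (4/2)·12.1² = 292.82.
Deadweight loss = W^SO − W^NE = 166.615.

166.615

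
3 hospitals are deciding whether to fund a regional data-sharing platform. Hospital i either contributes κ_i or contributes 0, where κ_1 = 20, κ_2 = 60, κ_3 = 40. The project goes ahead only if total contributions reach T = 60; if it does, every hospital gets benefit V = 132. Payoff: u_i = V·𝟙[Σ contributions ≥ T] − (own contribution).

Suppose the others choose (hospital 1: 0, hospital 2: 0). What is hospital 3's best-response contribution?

Others' total = 0. Even contributing 40 gives 40 < 60: no benefit either way.
Best response: 0.

0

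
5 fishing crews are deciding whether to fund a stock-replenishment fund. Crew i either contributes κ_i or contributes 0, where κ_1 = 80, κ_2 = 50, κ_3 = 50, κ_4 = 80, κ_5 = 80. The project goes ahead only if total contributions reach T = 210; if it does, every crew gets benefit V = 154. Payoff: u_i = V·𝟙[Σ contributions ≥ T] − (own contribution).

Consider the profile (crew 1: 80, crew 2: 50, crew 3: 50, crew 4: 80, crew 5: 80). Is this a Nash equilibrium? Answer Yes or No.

No

Total = 340 ≥ 210: provided.
Crew 1 (pledges 80, payoff 74): dropping to 0 → total 260, payoff 154. Profitable deviation.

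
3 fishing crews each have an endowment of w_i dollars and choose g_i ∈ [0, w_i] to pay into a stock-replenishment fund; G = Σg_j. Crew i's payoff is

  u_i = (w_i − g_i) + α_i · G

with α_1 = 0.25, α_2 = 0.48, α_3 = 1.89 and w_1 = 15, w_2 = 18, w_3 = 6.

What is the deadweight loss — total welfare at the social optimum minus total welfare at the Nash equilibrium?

53.46

∂u_i/∂g_i = α_i − 1, so crew i contributes w_i if α_i > 1, else 0.
α_i > 1 for i ∈ {3}; NE contributions (0, 0, 6), G = 6.
W^NE = Σw_i − G^NE + (Σα_i)·G^NE = 39 + 1.62·6 = 48.72.
Planner: ∂(Σu_j)/∂g_i = Σα_j − 1 = 1.62 > 0, so everyone contributes w_i; G^SO = 39, W^SO = 39 + 1.62·39 = 102.18.
Deadweight loss = 53.46.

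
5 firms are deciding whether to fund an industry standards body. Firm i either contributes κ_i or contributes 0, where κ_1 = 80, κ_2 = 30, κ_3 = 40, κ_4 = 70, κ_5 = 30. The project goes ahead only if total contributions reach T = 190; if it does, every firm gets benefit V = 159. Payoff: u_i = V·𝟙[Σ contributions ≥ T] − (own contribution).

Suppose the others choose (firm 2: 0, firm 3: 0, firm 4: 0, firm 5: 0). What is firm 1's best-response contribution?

Others' total = 0. Even contributing 80 gives 80 < 190: no benefit either way.
Best response: 0.

0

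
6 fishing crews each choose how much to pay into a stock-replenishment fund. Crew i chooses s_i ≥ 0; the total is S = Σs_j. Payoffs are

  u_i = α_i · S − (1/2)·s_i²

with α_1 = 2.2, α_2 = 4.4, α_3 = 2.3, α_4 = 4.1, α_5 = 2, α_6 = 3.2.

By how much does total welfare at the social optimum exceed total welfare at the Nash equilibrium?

692.75

Crew i's FOC: ∂u_i/∂s_i = α_i − s_i = 0, so s_i* = α_i.
NE contributions = (2.2, 4.4, 2.3, 4.1, 2, 3.2); S = 18.2.
W^NE = (Σα)·S − ½Σα_i² = 18.2² − ½·60.54 = 300.97.
Planner sets s_i = Σα_j = 18.2 for every i, so S^SO = 6·18.2 = 109.2.
W^SO = (Σα)·S^SO − ½·6·(Σα)² = (6/2)·18.2² = 993.72.
Deadweight loss = W^SO − W^NE = 692.75.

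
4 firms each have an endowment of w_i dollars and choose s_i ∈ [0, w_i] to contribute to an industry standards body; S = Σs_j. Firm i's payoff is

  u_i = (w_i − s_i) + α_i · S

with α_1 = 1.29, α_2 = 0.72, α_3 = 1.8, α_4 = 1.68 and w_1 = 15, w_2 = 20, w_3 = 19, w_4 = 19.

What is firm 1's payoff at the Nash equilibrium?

68.37

∂u_i/∂s_i = α_i − 1, so firm i contributes w_i if α_i > 1, else 0.
α_i > 1 for i ∈ {1, 3, 4}; NE contributions (15, 0, 19, 19), S = 53.
u_1 = (15 − 15) + 1.29·53 = 68.37.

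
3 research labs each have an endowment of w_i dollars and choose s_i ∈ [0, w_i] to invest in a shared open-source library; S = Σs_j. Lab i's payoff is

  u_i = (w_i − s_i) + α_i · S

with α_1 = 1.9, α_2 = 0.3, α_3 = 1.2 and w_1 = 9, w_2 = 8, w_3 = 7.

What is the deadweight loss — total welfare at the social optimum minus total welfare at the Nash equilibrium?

∂u_i/∂s_i = α_i − 1, so lab i contributes w_i if α_i > 1, else 0.
α_i > 1 for i ∈ {1, 3}; NE contributions (9, 0, 7), S = 16.
W^NE = Σw_i − S^NE + (Σα_i)·S^NE = 24 + 2.4·16 = 62.4.
Planner: ∂(Σu_j)/∂s_i = Σα_j − 1 = 2.4 > 0, so everyone contributes w_i; S^SO = 24, W^SO = 24 + 2.4·24 = 81.6.
Deadweight loss = 19.2.

19.2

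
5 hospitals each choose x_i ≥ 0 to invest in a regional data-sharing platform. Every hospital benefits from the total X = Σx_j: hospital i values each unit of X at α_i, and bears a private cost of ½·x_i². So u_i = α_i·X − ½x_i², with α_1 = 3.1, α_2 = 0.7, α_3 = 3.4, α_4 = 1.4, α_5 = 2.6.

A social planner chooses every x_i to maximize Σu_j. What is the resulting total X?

Planner FOC: ∂(Σu_j)/∂x_i = (Σα_j) − x_i = 0, so x_i^SO = Σα_j = 11.2 for every i; X^SO = 56.

56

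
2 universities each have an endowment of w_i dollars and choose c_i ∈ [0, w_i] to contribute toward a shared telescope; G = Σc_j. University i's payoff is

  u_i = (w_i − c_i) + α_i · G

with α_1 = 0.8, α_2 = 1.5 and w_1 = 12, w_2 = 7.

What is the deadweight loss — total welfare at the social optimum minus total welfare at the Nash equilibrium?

15.6

∂u_i/∂c_i = α_i − 1, so university i contributes w_i if α_i > 1, else 0.
α_i > 1 for i ∈ {2}; NE contributions (0, 7), G = 7.
W^NE = Σw_i − G^NE + (Σα_i)·G^NE = 19 + 1.3·7 = 28.1.
Planner: ∂(Σu_j)/∂c_i = Σα_j − 1 = 1.3 > 0, so everyone contributes w_i; G^SO = 19, W^SO = 19 + 1.3·19 = 43.7.
Deadweight loss = 15.6.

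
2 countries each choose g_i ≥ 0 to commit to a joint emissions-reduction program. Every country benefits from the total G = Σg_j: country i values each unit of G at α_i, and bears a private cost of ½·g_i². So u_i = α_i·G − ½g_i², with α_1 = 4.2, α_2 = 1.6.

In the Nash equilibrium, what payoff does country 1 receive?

Country i's FOC: ∂u_i/∂g_i = α_i − g_i = 0, so g_i* = α_i.
NE contributions = (4.2, 1.6); G = 5.8.
u_1 = α_1·G − ½·(g_1)² = 4.2·5.8 − ½·4.2² = 15.54.

15.54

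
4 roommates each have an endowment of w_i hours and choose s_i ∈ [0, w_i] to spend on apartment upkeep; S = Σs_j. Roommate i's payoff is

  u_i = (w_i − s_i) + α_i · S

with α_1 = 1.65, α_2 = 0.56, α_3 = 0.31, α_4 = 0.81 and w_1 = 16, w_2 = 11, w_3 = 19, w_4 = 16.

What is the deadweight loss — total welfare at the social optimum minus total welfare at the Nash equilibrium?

∂u_i/∂s_i = α_i − 1, so roommate i contributes w_i if α_i > 1, else 0.
α_i > 1 for i ∈ {1}; NE contributions (16, 0, 0, 0), S = 16.
W^NE = Σw_i − S^NE + (Σα_i)·S^NE = 62 + 2.33·16 = 99.28.
Planner: ∂(Σu_j)/∂s_i = Σα_j − 1 = 2.33 > 0, so everyone contributes w_i; S^SO = 62, W^SO = 62 + 2.33·62 = 206.46.
Deadweight loss = 107.18.

107.18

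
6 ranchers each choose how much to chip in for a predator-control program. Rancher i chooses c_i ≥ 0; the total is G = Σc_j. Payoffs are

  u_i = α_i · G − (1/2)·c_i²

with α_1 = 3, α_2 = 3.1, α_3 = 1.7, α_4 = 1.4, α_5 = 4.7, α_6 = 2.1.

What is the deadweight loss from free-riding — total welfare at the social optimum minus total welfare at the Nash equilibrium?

Rancher i's FOC: ∂u_i/∂c_i = α_i − c_i = 0, so c_i* = α_i.
NE contributions = (3, 3.1, 1.7, 1.4, 4.7, 2.1); G = 16.
W^NE = (Σα)·G − ½Σα_i² = 16² − ½·49.96 = 231.02.
Planner sets c_i = Σα_j = 16 for every i, so G^SO = 6·16 = 96.
W^SO = (Σα)·G^SO − ½·6·(Σα)² = (6/2)·16² = 768.
Deadweight loss = W^SO − W^NE = 536.98.

536.98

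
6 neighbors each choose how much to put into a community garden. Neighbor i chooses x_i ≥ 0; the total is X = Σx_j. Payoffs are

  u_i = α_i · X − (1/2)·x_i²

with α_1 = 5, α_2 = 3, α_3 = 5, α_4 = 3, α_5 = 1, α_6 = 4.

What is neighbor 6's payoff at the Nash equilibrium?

76

Neighbor i's FOC: ∂u_i/∂x_i = α_i − x_i = 0, so x_i* = α_i.
NE contributions = (5, 3, 5, 3, 1, 4); X = 21.
u_6 = α_6·X − ½·(x_6)² = 4·21 − ½·4² = 76.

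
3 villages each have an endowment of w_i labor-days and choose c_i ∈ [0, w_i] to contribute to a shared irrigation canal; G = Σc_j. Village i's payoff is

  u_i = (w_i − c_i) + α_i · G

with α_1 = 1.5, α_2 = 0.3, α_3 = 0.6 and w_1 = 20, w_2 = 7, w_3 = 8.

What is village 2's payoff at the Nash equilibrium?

∂u_i/∂c_i = α_i − 1, so village i contributes w_i if α_i > 1, else 0.
α_i > 1 for i ∈ {1}; NE contributions (20, 0, 0), G = 20.
u_2 = (7 − 0) + 0.3·20 = 13.

13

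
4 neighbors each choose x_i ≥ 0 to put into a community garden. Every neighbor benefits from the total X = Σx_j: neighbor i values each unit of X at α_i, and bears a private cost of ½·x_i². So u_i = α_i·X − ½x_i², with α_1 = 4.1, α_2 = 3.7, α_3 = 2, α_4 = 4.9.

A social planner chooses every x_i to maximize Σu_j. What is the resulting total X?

58.8

Planner FOC: ∂(Σu_j)/∂x_i = (Σα_j) − x_i = 0, so x_i^SO = Σα_j = 14.7 for every i; X^SO = 58.8.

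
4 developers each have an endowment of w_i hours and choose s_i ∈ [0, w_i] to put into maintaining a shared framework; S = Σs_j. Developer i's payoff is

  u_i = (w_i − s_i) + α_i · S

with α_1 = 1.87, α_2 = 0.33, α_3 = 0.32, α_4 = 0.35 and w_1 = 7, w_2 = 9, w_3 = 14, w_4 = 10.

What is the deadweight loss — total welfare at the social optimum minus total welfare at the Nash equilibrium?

61.71

∂u_i/∂s_i = α_i − 1, so developer i contributes w_i if α_i > 1, else 0.
α_i > 1 for i ∈ {1}; NE contributions (7, 0, 0, 0), S = 7.
W^NE = Σw_i − S^NE + (Σα_i)·S^NE = 40 + 1.87·7 = 53.09.
Planner: ∂(Σu_j)/∂s_i = Σα_j − 1 = 1.87 > 0, so everyone contributes w_i; S^SO = 40, W^SO = 40 + 1.87·40 = 114.8.
Deadweight loss = 61.71.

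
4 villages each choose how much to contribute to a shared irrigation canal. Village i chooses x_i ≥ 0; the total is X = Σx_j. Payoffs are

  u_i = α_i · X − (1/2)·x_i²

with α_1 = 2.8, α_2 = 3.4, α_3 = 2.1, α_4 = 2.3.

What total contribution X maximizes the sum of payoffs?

Planner FOC: ∂(Σu_j)/∂x_i = (Σα_j) − x_i = 0, so x_i^SO = Σα_j = 10.6 for every i; X^SO = 42.4.

42.4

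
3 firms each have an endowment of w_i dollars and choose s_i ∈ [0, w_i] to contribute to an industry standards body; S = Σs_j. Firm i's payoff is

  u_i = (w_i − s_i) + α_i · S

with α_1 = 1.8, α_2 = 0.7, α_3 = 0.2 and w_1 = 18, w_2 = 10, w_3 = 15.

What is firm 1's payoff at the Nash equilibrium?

32.4

∂u_i/∂s_i = α_i − 1, so firm i contributes w_i if α_i > 1, else 0.
α_i > 1 for i ∈ {1}; NE contributions (18, 0, 0), S = 18.
u_1 = (18 − 18) + 1.8·18 = 32.4.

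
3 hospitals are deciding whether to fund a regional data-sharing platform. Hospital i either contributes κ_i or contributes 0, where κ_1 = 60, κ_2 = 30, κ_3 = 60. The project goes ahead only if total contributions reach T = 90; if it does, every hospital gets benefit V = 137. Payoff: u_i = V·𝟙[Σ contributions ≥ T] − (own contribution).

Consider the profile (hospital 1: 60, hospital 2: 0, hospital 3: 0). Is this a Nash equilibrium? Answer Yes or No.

Total = 60 < 90: not provided.
Hospital 1 (pledges 60, payoff -60): dropping to 0 → total 0, payoff 0. Profitable deviation.

No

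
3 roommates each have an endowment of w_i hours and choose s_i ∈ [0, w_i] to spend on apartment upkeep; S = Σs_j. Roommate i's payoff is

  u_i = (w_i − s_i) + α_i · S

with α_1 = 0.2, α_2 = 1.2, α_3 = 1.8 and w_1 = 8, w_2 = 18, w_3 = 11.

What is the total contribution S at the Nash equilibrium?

29

∂u_i/∂s_i = α_i − 1, so roommate i contributes w_i if α_i > 1, else 0.
α_i > 1 for i ∈ {2, 3}; NE contributions (0, 18, 11), S = 29.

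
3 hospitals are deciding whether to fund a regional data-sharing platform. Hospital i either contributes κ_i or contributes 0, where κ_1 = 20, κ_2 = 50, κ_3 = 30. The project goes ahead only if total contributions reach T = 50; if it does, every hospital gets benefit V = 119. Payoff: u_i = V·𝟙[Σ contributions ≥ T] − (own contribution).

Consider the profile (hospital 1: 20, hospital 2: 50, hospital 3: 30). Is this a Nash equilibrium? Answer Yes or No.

Total = 100 ≥ 50: provided.
Hospital 1 (pledges 20, payoff 99): dropping to 0 → total 80, payoff 119. Profitable deviation.

No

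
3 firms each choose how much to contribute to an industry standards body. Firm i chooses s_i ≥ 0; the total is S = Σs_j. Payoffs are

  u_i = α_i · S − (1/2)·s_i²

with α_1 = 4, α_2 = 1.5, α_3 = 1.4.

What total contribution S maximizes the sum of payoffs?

Planner FOC: ∂(Σu_j)/∂s_i = (Σα_j) − s_i = 0, so s_i^SO = Σα_j = 6.9 for every i; S^SO = 20.7.

20.7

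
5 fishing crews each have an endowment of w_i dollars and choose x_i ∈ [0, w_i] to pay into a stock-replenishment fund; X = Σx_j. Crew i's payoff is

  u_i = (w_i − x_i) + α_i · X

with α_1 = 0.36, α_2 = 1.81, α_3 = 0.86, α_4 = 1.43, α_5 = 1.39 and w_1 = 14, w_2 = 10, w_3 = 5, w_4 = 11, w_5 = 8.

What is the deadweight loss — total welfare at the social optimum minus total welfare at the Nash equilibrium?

∂u_i/∂x_i = α_i − 1, so crew i contributes w_i if α_i > 1, else 0.
α_i > 1 for i ∈ {2, 4, 5}; NE contributions (0, 10, 0, 11, 8), X = 29.
W^NE = Σw_i − X^NE + (Σα_i)·X^NE = 48 + 4.85·29 = 188.65.
Planner: ∂(Σu_j)/∂x_i = Σα_j − 1 = 4.85 > 0, so everyone contributes w_i; X^SO = 48, W^SO = 48 + 4.85·48 = 280.8.
Deadweight loss = 92.15.

92.15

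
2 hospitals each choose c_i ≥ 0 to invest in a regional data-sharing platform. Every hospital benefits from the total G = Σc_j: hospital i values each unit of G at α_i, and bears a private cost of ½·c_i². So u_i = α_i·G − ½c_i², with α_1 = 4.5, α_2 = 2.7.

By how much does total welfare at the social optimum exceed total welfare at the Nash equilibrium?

13.77

Hospital i's FOC: ∂u_i/∂c_i = α_i − c_i = 0, so c_i* = α_i.
NE contributions = (4.5, 2.7); G = 7.2.
W^NE = (Σα)·G − ½Σα_i² = 7.2² − ½·27.54 = 38.07.
Planner sets c_i = Σα_j = 7.2 for every i, so G^SO = 2·7.2 = 14.4.
W^SO = (Σα)·G^SO − ½·2·(Σα)² = (2/2)·7.2² = 51.84.
Deadweight loss = W^SO − W^NE = 13.77.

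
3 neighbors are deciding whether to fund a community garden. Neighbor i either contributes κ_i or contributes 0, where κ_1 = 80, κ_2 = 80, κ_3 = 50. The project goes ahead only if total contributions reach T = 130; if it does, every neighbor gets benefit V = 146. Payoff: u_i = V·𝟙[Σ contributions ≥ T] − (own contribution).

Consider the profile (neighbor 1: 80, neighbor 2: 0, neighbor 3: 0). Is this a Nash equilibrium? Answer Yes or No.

No

Total = 80 < 130: not provided.
Neighbor 1 (pledges 80, payoff -80): dropping to 0 → total 0, payoff 0. Profitable deviation.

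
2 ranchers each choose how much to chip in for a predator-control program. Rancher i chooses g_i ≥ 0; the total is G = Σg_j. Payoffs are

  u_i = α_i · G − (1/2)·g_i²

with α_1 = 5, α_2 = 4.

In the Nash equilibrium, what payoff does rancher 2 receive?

Rancher i's FOC: ∂u_i/∂g_i = α_i − g_i = 0, so g_i* = α_i.
NE contributions = (5, 4); G = 9.
u_2 = α_2·G − ½·(g_2)² = 4·9 − ½·4² = 28.

28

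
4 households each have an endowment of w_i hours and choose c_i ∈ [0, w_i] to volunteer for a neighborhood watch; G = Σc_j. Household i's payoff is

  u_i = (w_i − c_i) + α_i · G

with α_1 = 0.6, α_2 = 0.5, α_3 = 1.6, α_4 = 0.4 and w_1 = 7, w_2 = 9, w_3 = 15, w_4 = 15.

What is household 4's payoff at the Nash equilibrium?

∂u_i/∂c_i = α_i − 1, so household i contributes w_i if α_i > 1, else 0.
α_i > 1 for i ∈ {3}; NE contributions (0, 0, 15, 0), G = 15.
u_4 = (15 − 0) + 0.4·15 = 21.

21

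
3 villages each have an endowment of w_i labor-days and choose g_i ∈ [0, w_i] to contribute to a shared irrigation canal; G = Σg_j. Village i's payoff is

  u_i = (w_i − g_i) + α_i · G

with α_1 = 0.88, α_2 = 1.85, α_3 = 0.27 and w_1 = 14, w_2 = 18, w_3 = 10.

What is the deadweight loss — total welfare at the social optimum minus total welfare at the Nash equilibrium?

∂u_i/∂g_i = α_i − 1, so village i contributes w_i if α_i > 1, else 0.
α_i > 1 for i ∈ {2}; NE contributions (0, 18, 0), G = 18.
W^NE = Σw_i − G^NE + (Σα_i)·G^NE = 42 + 2·18 = 78.
Planner: ∂(Σu_j)/∂g_i = Σα_j − 1 = 2 > 0, so everyone contributes w_i; G^SO = 42, W^SO = 42 + 2·42 = 126.
Deadweight loss = 48.

48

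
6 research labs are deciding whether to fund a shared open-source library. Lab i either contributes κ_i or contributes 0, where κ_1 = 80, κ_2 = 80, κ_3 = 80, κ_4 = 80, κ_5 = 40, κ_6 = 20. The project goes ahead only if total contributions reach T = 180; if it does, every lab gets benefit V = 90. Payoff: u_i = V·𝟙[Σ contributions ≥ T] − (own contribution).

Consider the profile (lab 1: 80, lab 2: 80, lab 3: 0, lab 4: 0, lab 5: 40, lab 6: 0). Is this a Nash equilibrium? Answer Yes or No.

Total = 200 ≥ 180: provided.
Lab 1 (pledges 80, payoff 10): dropping to 0 → total 120, payoff 0. No gain.
Lab 2 (pledges 80, payoff 10): dropping to 0 → total 120, payoff 0. No gain.
Lab 3 (pledges 0, payoff 90): pledging 80 → total 280, payoff 10. No gain.
Lab 4 (pledges 0, payoff 90): pledging 80 → total 280, payoff 10. No gain.
Lab 5 (pledges 40, payoff 50): dropping to 0 → total 160, payoff 0. No gain.
Lab 6 (pledges 0, payoff 90): pledging 20 → total 220, payoff 70. No gain.

Yes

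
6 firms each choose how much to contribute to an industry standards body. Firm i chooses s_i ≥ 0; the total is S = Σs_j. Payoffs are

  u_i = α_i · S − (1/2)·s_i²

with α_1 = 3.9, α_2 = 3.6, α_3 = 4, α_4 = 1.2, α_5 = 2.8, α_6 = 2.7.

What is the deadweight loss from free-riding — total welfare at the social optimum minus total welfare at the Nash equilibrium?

692.85

Firm i's FOC: ∂u_i/∂s_i = α_i − s_i = 0, so s_i* = α_i.
NE contributions = (3.9, 3.6, 4, 1.2, 2.8, 2.7); S = 18.2.
W^NE = (Σα)·S − ½Σα_i² = 18.2² − ½·60.74 = 300.87.
Planner sets s_i = Σα_j = 18.2 for every i, so S^SO = 6·18.2 = 109.2.
W^SO = (Σα)·S^SO − ½·6·(Σα)² = (6/2)·18.2² = 993.72.
Deadweight loss = W^SO − W^NE = 692.85.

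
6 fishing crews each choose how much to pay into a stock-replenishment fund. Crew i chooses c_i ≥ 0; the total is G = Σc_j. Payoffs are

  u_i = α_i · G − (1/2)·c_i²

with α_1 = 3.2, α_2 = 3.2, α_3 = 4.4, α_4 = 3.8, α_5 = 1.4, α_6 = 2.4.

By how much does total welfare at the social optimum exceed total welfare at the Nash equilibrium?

708.12

Crew i's FOC: ∂u_i/∂c_i = α_i − c_i = 0, so c_i* = α_i.
NE contributions = (3.2, 3.2, 4.4, 3.8, 1.4, 2.4); G = 18.4.
W^NE = (Σα)·G − ½Σα_i² = 18.4² − ½·62 = 307.56.
Planner sets c_i = Σα_j = 18.4 for every i, so G^SO = 6·18.4 = 110.4.
W^SO = (Σα)·G^SO − ½·6·(Σα)² = (6/2)·18.4² = 1015.68.
Deadweight loss = W^SO − W^NE = 708.12.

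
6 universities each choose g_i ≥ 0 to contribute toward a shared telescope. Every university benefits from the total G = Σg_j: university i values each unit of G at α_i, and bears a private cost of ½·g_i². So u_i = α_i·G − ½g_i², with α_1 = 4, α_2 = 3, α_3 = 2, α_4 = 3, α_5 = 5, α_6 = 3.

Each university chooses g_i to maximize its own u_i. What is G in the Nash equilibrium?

20

University i's FOC: ∂u_i/∂g_i = α_i − g_i = 0, so g_i* = α_i.
NE contributions = (4, 3, 2, 3, 5, 3); G = 20.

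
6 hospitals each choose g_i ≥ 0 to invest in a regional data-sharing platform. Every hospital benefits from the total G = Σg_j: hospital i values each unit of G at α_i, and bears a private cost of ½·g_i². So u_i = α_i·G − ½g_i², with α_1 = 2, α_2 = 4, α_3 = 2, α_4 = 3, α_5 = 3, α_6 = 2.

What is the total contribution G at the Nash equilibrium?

Hospital i's FOC: ∂u_i/∂g_i = α_i − g_i = 0, so g_i* = α_i.
NE contributions = (2, 4, 2, 3, 3, 2); G = 16.

16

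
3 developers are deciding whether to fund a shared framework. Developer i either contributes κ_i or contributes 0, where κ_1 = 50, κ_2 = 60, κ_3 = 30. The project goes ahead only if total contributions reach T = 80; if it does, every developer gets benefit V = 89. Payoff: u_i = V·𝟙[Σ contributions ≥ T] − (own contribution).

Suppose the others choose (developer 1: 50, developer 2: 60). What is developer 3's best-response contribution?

0

Others' total = 110 ≥ 80; contributing adds cost 30 for no extra benefit.
Best response: 0.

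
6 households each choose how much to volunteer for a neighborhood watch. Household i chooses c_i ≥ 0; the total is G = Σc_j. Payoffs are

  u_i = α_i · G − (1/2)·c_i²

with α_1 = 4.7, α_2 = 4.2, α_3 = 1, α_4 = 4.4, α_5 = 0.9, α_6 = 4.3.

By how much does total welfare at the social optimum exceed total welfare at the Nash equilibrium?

Household i's FOC: ∂u_i/∂c_i = α_i − c_i = 0, so c_i* = α_i.
NE contributions = (4.7, 4.2, 1, 4.4, 0.9, 4.3); G = 19.5.
W^NE = (Σα)·G − ½Σα_i² = 19.5² − ½·79.39 = 340.555.
Planner sets c_i = Σα_j = 19.5 for every i, so G^SO = 6·19.5 = 117.
W^SO = (Σα)·G^SO − ½·6·(Σα)² = (6/2)·19.5² = 1140.75.
Deadweight loss = W^SO − W^NE = 800.195.

800.195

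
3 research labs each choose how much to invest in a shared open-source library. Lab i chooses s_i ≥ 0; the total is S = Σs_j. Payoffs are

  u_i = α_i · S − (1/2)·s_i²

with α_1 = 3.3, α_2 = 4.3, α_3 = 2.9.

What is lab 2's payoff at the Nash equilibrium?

35.905

Lab i's FOC: ∂u_i/∂s_i = α_i − s_i = 0, so s_i* = α_i.
NE contributions = (3.3, 4.3, 2.9); S = 10.5.
u_2 = α_2·S − ½·(s_2)² = 4.3·10.5 − ½·4.3² = 35.905.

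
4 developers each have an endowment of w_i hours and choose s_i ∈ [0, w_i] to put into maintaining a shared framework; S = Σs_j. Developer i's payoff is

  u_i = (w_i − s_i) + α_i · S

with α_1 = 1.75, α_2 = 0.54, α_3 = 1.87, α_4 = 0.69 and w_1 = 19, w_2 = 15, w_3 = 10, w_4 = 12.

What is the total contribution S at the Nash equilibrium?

29

∂u_i/∂s_i = α_i − 1, so developer i contributes w_i if α_i > 1, else 0.
α_i > 1 for i ∈ {1, 3}; NE contributions (19, 0, 10, 0), S = 29.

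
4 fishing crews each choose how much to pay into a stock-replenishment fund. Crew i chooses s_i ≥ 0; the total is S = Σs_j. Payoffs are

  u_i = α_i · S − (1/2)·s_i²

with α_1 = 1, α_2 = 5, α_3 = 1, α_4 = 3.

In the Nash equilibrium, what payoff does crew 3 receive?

9.5

Crew i's FOC: ∂u_i/∂s_i = α_i − s_i = 0, so s_i* = α_i.
NE contributions = (1, 5, 1, 3); S = 10.
u_3 = α_3·S − ½·(s_3)² = 1·10 − ½·1² = 9.5.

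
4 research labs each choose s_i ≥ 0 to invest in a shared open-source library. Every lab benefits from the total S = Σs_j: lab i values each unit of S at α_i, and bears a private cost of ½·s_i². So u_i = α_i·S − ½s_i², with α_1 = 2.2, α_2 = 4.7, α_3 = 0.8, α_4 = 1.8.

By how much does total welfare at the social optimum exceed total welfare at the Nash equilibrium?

Lab i's FOC: ∂u_i/∂s_i = α_i − s_i = 0, so s_i* = α_i.
NE contributions = (2.2, 4.7, 0.8, 1.8); S = 9.5.
W^NE = (Σα)·S − ½Σα_i² = 9.5² − ½·30.81 = 74.845.
Planner sets s_i = Σα_j = 9.5 for every i, so S^SO = 4·9.5 = 38.
W^SO = (Σα)·S^SO − ½·4·(Σα)² = (4/2)·9.5² = 180.5.
Deadweight loss = W^SO − W^NE = 105.655.

105.655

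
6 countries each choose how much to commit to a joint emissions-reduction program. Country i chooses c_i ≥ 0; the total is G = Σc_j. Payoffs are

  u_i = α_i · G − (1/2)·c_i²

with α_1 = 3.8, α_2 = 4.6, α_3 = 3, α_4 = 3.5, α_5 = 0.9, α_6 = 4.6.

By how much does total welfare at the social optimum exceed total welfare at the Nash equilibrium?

871.73

Country i's FOC: ∂u_i/∂c_i = α_i − c_i = 0, so c_i* = α_i.
NE contributions = (3.8, 4.6, 3, 3.5, 0.9, 4.6); G = 20.4.
W^NE = (Σα)·G − ½Σα_i² = 20.4² − ½·78.82 = 376.75.
Planner sets c_i = Σα_j = 20.4 for every i, so G^SO = 6·20.4 = 122.4.
W^SO = (Σα)·G^SO − ½·6·(Σα)² = (6/2)·20.4² = 1248.48.
Deadweight loss = W^SO − W^NE = 871.73.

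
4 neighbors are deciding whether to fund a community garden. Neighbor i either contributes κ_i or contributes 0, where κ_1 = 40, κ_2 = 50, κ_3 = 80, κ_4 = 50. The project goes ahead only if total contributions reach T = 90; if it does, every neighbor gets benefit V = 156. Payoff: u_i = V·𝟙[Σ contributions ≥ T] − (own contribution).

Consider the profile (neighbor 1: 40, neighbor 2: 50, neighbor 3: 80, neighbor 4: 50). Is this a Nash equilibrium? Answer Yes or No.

Total = 220 ≥ 90: provided.
Neighbor 1 (pledges 40, payoff 116): dropping to 0 → total 180, payoff 156. Profitable deviation.

No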